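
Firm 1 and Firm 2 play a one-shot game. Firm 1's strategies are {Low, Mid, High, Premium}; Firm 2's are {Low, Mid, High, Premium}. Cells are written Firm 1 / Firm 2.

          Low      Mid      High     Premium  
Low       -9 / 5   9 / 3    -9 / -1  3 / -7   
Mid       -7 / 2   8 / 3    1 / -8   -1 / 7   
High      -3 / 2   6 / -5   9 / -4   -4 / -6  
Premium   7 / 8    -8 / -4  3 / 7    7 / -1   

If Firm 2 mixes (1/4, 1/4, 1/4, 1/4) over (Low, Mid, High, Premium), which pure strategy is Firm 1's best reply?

Compute Firm 1's expected payoff from each pure strategy against the given mix.
Low: (1/4)·(-9) + (1/4)·9 + (1/4)·(-9) + (1/4)·3 = -3/2
Mid: (1/4)·(-7) + (1/4)·8 + (1/4)·1 + (1/4)·(-1) = 1/4
High: (1/4)·(-3) + (1/4)·6 + (1/4)·9 + (1/4)·(-4) = 2
Premium: (1/4)·7 + (1/4)·(-8) + (1/4)·3 + (1/4)·7 = 9/4
Highest expected payoff is 9/4, from Premium.

Premium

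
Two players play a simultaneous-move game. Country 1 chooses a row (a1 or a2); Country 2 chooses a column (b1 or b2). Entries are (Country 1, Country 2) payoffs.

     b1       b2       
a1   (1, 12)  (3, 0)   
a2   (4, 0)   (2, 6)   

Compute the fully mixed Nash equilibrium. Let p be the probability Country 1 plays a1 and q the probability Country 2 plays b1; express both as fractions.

p = 1/3, q = 1/4

Each player's mixing probability is pinned down by making the *other* player indifferent.
Country 2 indifferent between b1 and b2: p·12 + (1−p)·0 = p·0 + (1−p)·6 ⟹ 0 + 12p = 6 + (-6)p ⟹ p = 1/3.
Country 1 indifferent between a1 and a2: q·1 + (1−q)·3 = q·4 + (1−q)·2 ⟹ 3 + (-2)q = 2 + 2q ⟹ q = 1/4.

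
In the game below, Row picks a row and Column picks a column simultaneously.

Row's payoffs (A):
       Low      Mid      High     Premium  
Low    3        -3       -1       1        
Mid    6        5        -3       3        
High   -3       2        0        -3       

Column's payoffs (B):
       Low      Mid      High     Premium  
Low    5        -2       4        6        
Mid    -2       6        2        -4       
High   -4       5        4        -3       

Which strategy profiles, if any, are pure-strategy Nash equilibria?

(Mid, Mid)

Check mutual best responses: a cell is a NE iff neither player can gain by unilaterally deviating.
Row's best responses — vs Low: Mid (payoff 6); vs Mid: Mid (payoff 5); vs High: High (payoff 0); vs Premium: Mid (payoff 3).
Column's best responses — vs Low: Premium (payoff 6); vs Mid: Mid (payoff 6); vs High: Mid (payoff 5).
The only mutual best response is (Mid, Mid); neither player gains by switching there.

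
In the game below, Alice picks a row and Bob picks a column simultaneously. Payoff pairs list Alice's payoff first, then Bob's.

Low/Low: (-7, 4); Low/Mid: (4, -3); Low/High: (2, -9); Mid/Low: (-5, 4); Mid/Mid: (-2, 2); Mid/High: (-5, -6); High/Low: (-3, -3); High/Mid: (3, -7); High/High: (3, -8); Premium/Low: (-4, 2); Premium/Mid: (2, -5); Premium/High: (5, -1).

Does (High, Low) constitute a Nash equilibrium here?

Yes

Holding Bob at Low: Alice gets -3 from High, versus -7 from Low, -5 from Mid, -4 from Premium. No profitable deviation for Alice.
Holding Alice at High: Bob gets -3 from Low, versus -7 from Mid, -8 from High. No profitable deviation for Bob either.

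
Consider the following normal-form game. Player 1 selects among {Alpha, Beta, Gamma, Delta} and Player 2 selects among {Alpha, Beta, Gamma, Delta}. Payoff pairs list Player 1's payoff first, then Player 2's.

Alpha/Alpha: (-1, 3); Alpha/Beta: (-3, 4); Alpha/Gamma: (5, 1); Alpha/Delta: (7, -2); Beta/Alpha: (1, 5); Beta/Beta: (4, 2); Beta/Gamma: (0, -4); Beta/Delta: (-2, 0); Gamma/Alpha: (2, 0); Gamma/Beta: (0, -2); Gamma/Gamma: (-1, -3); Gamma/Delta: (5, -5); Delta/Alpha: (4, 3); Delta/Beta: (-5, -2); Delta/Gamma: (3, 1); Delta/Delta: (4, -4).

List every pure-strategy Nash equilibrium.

(Delta, Alpha)

Check mutual best responses: a cell is a NE iff neither player can gain by unilaterally deviating.
Player 1's best responses — vs Alpha: Delta (payoff 4); vs Beta: Beta (payoff 4); vs Gamma: Alpha (payoff 5); vs Delta: Alpha (payoff 7).
Player 2's best responses — vs Alpha: Beta (payoff 4); vs Beta: Alpha (payoff 5); vs Gamma: Alpha (payoff 0); vs Delta: Alpha (payoff 3).
The only mutual best response is (Delta, Alpha); neither player gains by switching there.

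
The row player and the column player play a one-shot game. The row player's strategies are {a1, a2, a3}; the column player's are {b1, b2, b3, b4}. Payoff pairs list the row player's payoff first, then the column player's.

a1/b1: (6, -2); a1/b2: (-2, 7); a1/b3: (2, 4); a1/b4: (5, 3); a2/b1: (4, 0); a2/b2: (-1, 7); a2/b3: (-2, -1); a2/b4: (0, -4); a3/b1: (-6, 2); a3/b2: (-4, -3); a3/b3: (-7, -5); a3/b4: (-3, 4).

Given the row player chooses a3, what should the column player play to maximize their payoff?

b4

With the row player fixed at a3, the column player's payoffs are: b1 → 2, b2 → -3, b3 → -5, b4 → 4.
The maximum is 4, achieved by b4.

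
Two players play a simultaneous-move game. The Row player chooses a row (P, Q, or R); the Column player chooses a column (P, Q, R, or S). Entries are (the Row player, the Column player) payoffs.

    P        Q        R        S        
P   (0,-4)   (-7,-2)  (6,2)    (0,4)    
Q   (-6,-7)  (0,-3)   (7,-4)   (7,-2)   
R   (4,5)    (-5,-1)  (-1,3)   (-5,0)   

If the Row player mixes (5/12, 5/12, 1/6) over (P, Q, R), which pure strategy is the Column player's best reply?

Compute the Column player's expected payoff from each pure strategy against the given mix.
P: (5/12)·(-4) + (5/12)·(-7) + (1/6)·5 = -15/4
Q: (5/12)·(-2) + (5/12)·(-3) + (1/6)·(-1) = -9/4
R: (5/12)·2 + (5/12)·(-4) + (1/6)·3 = -1/3
S: (5/12)·4 + (5/12)·(-2) + (1/6)·0 = 5/6
Highest expected payoff is 5/6, from S.

S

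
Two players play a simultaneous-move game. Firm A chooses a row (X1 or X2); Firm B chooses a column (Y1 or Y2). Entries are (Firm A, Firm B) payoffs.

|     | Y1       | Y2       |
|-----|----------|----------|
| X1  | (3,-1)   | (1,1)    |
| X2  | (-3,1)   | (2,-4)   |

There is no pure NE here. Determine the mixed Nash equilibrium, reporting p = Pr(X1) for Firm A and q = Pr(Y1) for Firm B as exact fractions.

p = 5/7, q = 1/7

Each player's mixing probability is pinned down by making the *other* player indifferent.
Firm B indifferent between Y1 and Y2: p·(-1) + (1−p)·1 = p·1 + (1−p)·(-4) ⟹ 1 + (-2)p = (-4) + 5p ⟹ p = 5/7.
Firm A indifferent between X1 and X2: q·3 + (1−q)·1 = q·(-3) + (1−q)·2 ⟹ 1 + 2q = 2 + (-5)q ⟹ q = 1/7.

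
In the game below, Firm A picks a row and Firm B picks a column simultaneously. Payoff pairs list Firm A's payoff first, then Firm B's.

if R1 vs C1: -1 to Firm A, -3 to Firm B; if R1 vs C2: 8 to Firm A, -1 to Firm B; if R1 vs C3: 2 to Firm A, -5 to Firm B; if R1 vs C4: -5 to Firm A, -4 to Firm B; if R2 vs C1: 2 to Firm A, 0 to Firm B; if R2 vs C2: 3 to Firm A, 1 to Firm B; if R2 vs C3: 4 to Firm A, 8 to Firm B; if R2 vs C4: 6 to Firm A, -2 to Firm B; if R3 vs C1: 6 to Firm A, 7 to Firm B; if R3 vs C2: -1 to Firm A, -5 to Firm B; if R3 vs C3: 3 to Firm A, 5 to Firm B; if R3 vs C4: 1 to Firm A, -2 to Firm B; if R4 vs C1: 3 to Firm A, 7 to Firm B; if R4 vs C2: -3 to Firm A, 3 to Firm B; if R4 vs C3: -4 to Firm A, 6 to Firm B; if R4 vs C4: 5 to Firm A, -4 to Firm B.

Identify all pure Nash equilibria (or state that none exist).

(R1, C2), (R2, C3), and (R3, C1)

Find each player's best response to every opponent strategy; NE are the intersections.
Firm A's best responses — vs C1: R3 (payoff 6); vs C2: R1 (payoff 8); vs C3: R2 (payoff 4); vs C4: R2 (payoff 6).
Firm B's best responses — vs R1: C2 (payoff -1); vs R2: C3 (payoff 8); vs R3: C1 (payoff 7); vs R4: C1 (payoff 7).
Mutual best responses occur at (R1, C2), (R2, C3), and (R3, C1); at each, neither player gains by switching.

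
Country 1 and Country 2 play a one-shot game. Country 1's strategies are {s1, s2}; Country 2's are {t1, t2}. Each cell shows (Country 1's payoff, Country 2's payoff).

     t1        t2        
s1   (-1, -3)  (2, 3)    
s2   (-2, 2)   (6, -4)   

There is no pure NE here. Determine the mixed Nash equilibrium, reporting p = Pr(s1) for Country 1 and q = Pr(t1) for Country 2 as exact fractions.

In a mixed NE each player is indifferent between their pure strategies, so the opponent's mix sets the indifference.
Country 2 indifferent between t1 and t2: p·(-3) + (1−p)·2 = p·3 + (1−p)·(-4) ⟹ 2 + (-5)p = (-4) + 7p ⟹ p = 1/2.
Country 1 indifferent between s1 and s2: q·(-1) + (1−q)·2 = q·(-2) + (1−q)·6 ⟹ 2 + (-3)q = 6 + (-8)q ⟹ q = 4/5.

p = 1/2, q = 4/5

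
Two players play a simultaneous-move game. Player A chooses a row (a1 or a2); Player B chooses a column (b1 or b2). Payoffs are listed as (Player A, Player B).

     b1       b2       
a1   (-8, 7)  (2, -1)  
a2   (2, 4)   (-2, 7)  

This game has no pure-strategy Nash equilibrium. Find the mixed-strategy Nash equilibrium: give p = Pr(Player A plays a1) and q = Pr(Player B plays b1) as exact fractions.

Each player's mixing probability is pinned down by making the *other* player indifferent.
Player B indifferent between b1 and b2: p·7 + (1−p)·4 = p·(-1) + (1−p)·7 ⟹ 4 + 3p = 7 + (-8)p ⟹ p = 3/11.
Player A indifferent between a1 and a2: q·(-8) + (1−q)·2 = q·2 + (1−q)·(-2) ⟹ 2 + (-10)q = (-2) + 4q ⟹ q = 2/7.

p = 3/11, q = 2/7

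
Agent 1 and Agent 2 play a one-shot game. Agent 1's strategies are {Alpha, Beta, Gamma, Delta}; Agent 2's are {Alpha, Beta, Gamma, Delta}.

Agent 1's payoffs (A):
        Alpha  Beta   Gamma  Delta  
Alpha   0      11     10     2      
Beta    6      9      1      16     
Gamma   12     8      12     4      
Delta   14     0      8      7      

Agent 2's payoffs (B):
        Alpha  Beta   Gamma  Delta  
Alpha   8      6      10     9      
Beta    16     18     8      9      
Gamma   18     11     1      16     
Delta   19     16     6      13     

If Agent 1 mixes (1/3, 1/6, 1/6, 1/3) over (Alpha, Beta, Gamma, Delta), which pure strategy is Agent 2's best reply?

Alpha

Agent 2's best reply maximizes expected payoff against the mix.
Alpha: (1/3)·8 + (1/6)·16 + (1/6)·18 + (1/3)·19 = 44/3
Beta: (1/3)·6 + (1/6)·18 + (1/6)·11 + (1/3)·16 = 73/6
Gamma: (1/3)·10 + (1/6)·8 + (1/6)·1 + (1/3)·6 = 41/6
Delta: (1/3)·9 + (1/6)·9 + (1/6)·16 + (1/3)·13 = 23/2
Highest expected payoff is 44/3, from Alpha.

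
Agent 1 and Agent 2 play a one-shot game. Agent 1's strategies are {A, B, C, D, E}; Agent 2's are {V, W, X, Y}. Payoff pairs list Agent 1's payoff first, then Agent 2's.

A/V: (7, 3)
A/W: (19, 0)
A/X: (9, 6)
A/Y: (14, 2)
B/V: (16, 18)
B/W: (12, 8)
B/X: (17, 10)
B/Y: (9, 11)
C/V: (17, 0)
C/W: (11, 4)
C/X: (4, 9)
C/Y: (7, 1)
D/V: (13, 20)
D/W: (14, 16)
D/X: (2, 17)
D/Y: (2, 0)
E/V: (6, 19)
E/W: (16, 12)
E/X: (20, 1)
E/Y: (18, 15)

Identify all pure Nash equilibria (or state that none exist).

No pure-strategy Nash equilibrium

Check mutual best responses: a cell is a NE iff neither player can gain by unilaterally deviating.
Agent 1's best responses — vs V: C (payoff 17); vs W: A (payoff 19); vs X: E (payoff 20); vs Y: E (payoff 18).
Agent 2's best responses — vs A: X (payoff 6); vs B: V (payoff 18); vs C: X (payoff 9); vs D: V (payoff 20); vs E: V (payoff 19).
No cell has both players best-responding. For instance, Agent 1's best reply to Y is E, but against E Agent 2 prefers V over Y.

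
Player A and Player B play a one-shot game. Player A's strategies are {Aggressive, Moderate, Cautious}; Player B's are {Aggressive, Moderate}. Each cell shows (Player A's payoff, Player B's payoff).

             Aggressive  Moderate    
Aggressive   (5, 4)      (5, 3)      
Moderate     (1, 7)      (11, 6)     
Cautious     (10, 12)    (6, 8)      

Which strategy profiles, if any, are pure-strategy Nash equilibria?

Check mutual best responses: a cell is a NE iff neither player can gain by unilaterally deviating.
Player A's best responses — vs Aggressive: Cautious (payoff 10); vs Moderate: Moderate (payoff 11).
Player B's best responses — vs Aggressive: Aggressive (payoff 4); vs Moderate: Aggressive (payoff 7); vs Cautious: Aggressive (payoff 12).
The only mutual best response is (Cautious, Aggressive); neither player gains by switching there.

(Cautious, Aggressive)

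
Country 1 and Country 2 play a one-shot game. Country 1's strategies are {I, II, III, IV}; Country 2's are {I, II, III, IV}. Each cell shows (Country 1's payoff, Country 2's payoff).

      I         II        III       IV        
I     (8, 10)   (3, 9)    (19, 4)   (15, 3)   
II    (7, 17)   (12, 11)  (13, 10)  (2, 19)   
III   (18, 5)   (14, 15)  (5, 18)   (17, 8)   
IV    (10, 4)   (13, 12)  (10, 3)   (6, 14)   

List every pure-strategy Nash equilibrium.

No pure-strategy Nash equilibrium

Check mutual best responses: a cell is a NE iff neither player can gain by unilaterally deviating.
Country 1's best responses — vs I: III (payoff 18); vs II: III (payoff 14); vs III: I (payoff 19); vs IV: III (payoff 17).
Country 2's best responses — vs I: I (payoff 10); vs II: IV (payoff 19); vs III: III (payoff 18); vs IV: IV (payoff 14).
No cell has both players best-responding. For instance, Country 1's best reply to IV is III, but against III Country 2 prefers III over IV.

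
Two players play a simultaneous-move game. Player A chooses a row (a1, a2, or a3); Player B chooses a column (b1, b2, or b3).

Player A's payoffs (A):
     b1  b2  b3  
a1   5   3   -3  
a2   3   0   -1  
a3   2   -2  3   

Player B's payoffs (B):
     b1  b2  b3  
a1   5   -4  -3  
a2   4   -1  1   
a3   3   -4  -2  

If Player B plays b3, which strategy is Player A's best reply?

With Player B fixed at b3, Player A's payoffs are: a1 → -3, a2 → -1, a3 → 3.
The maximum is 3, achieved by a3.

a3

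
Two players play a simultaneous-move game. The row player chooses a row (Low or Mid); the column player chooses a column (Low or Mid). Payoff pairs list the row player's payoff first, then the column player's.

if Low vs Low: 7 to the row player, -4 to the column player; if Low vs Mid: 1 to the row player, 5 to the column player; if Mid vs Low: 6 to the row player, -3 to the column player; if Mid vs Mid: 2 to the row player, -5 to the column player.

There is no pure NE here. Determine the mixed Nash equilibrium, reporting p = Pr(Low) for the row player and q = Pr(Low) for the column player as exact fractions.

p = 2/11, q = 1/2

In a mixed NE each player is indifferent between their pure strategies, so the opponent's mix sets the indifference.
The column player indifferent between Low and Mid: p·(-4) + (1−p)·(-3) = p·5 + (1−p)·(-5) ⟹ (-3) + (-1)p = (-5) + 10p ⟹ p = 2/11.
The row player indifferent between Low and Mid: q·7 + (1−q)·1 = q·6 + (1−q)·2 ⟹ 1 + 6q = 2 + 4q ⟹ q = 1/2.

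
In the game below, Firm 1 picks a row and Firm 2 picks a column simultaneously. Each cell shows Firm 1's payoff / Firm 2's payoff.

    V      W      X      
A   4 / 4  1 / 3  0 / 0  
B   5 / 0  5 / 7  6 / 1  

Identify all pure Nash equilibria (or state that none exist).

Check mutual best responses: a cell is a NE iff neither player can gain by unilaterally deviating.
Firm 1's best responses — vs V: B (payoff 5); vs W: B (payoff 5); vs X: B (payoff 6).
Firm 2's best responses — vs A: V (payoff 4); vs B: W (payoff 7).
The only mutual best response is (B, W); neither player gains by switching there.

(B, W)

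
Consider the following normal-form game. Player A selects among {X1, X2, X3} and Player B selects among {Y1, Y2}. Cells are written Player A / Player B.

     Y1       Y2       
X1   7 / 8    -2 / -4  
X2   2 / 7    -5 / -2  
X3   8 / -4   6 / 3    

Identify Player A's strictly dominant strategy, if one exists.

X3

Check whether one of Player A's strategies beats all alternatives regardless of what the opponent does.
X3 strictly dominates: vs Y1: 8 > each of {7, 2}; vs Y2: 6 > each of {-2, -5}.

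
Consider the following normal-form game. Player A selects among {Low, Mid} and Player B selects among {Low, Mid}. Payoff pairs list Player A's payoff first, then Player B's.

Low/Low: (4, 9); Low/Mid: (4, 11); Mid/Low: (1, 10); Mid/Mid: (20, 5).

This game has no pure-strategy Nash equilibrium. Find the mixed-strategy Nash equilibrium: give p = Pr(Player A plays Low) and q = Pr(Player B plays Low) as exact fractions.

In a mixed NE each player is indifferent between their pure strategies, so the opponent's mix sets the indifference.
Player B indifferent between Low and Mid: p·9 + (1−p)·10 = p·11 + (1−p)·5 ⟹ 10 + (-1)p = 5 + 6p ⟹ p = 5/7.
Player A indifferent between Low and Mid: q·4 + (1−q)·4 = q·1 + (1−q)·20 ⟹ 4 + 0q = 20 + (-19)q ⟹ q = 16/19.

p = 5/7, q = 16/19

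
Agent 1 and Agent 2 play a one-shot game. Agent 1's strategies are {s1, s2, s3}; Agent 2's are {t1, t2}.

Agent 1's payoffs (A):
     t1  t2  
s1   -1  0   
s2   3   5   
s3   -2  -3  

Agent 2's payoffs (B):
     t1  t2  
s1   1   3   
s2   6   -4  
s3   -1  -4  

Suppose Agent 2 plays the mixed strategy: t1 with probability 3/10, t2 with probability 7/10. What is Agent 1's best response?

s2

Agent 1's best reply maximizes expected payoff against the mix.
s1: (3/10)·(-1) + (7/10)·0 = -3/10
s2: (3/10)·3 + (7/10)·5 = 22/5
s3: (3/10)·(-2) + (7/10)·(-3) = -27/10
Highest expected payoff is 22/5, from s2.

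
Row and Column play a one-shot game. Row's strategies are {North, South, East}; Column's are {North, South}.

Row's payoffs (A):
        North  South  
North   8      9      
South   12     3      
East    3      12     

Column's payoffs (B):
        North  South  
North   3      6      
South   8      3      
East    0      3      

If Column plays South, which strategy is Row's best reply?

With Column fixed at South, Row's payoffs are: North → 9, South → 3, East → 12.
The maximum is 12, achieved by East.

East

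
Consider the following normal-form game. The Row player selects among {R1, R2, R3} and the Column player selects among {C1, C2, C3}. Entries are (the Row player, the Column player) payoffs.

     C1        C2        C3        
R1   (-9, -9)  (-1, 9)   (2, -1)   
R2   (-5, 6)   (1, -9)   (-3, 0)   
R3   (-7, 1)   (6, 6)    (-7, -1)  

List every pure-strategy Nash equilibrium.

(R2, C1) and (R3, C2)

Check mutual best responses: a cell is a NE iff neither player can gain by unilaterally deviating.
The Row player's best responses — vs C1: R2 (payoff -5); vs C2: R3 (payoff 6); vs C3: R1 (payoff 2).
The Column player's best responses — vs R1: C2 (payoff 9); vs R2: C1 (payoff 6); vs R3: C2 (payoff 6).
Mutual best responses occur at (R2, C1) and (R3, C2); at each, neither player gains by switching.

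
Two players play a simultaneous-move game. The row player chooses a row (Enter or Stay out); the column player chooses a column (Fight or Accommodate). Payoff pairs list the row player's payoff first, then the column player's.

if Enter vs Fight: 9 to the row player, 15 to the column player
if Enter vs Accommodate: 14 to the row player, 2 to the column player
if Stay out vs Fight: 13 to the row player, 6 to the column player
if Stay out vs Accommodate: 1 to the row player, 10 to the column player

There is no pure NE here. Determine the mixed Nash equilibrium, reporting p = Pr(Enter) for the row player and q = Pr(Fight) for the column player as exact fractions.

p = 4/17, q = 13/17

In a mixed NE each player is indifferent between their pure strategies, so the opponent's mix sets the indifference.
The column player indifferent between Fight and Accommodate: p·15 + (1−p)·6 = p·2 + (1−p)·10 ⟹ 6 + 9p = 10 + (-8)p ⟹ p = 4/17.
The row player indifferent between Enter and Stay out: q·9 + (1−q)·14 = q·13 + (1−q)·1 ⟹ 14 + (-5)q = 1 + 12q ⟹ q = 13/17.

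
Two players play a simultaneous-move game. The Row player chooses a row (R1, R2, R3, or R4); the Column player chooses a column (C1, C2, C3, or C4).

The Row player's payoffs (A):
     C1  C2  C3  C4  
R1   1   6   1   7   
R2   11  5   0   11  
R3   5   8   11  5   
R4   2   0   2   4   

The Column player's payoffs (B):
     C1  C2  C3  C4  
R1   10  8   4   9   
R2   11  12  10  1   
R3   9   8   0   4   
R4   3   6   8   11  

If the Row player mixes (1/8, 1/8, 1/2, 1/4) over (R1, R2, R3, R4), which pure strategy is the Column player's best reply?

C2

The Column player's best reply maximizes expected payoff against the mix.
C1: (1/8)·10 + (1/8)·11 + (1/2)·9 + (1/4)·3 = 63/8
C2: (1/8)·8 + (1/8)·12 + (1/2)·8 + (1/4)·6 = 8
C3: (1/8)·4 + (1/8)·10 + (1/2)·0 + (1/4)·8 = 15/4
C4: (1/8)·9 + (1/8)·1 + (1/2)·4 + (1/4)·11 = 6
Highest expected payoff is 8, from C2.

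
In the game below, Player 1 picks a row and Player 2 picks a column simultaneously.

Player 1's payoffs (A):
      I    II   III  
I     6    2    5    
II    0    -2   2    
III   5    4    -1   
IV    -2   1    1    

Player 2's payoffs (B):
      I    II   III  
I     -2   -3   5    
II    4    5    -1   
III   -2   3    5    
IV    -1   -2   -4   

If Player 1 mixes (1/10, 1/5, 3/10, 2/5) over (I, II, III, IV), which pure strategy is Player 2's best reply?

II

Compute Player 2's expected payoff from each pure strategy against the given mix.
I: (1/10)·(-2) + (1/5)·4 + (3/10)·(-2) + (2/5)·(-1) = -2/5
II: (1/10)·(-3) + (1/5)·5 + (3/10)·3 + (2/5)·(-2) = 4/5
III: (1/10)·5 + (1/5)·(-1) + (3/10)·5 + (2/5)·(-4) = 1/5
Highest expected payoff is 4/5, from II.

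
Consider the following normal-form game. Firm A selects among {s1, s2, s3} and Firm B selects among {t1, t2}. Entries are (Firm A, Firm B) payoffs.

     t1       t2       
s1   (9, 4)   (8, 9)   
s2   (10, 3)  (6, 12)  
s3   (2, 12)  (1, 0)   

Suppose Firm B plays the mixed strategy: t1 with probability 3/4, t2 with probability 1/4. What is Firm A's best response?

s2

Firm A's best reply maximizes expected payoff against the mix.
s1: (3/4)·9 + (1/4)·8 = 35/4
s2: (3/4)·10 + (1/4)·6 = 9
s3: (3/4)·2 + (1/4)·1 = 7/4
Highest expected payoff is 9, from s2.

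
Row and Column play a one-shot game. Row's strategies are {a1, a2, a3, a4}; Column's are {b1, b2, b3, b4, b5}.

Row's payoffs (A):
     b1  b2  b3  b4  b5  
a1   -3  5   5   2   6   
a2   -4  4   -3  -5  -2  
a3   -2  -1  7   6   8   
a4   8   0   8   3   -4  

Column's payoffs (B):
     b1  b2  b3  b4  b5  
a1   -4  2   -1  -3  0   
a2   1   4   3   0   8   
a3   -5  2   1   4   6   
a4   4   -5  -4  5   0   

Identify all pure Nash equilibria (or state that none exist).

(a1, b2) and (a3, b5)

Find each player's best response to every opponent strategy; NE are the intersections.
Row's best responses — vs b1: a4 (payoff 8); vs b2: a1 (payoff 5); vs b3: a4 (payoff 8); vs b4: a3 (payoff 6); vs b5: a3 (payoff 8).
Column's best responses — vs a1: b2 (payoff 2); vs a2: b5 (payoff 8); vs a3: b5 (payoff 6); vs a4: b4 (payoff 5).
Mutual best responses occur at (a1, b2) and (a3, b5); at each, neither player gains by switching.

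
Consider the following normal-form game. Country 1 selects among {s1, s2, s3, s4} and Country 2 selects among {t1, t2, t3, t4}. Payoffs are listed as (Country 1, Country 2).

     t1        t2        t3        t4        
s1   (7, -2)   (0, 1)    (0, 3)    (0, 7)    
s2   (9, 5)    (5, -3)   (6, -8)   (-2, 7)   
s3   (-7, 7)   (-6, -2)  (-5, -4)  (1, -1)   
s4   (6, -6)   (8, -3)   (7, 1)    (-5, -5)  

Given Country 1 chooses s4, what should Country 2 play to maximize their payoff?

t3

With Country 1 fixed at s4, Country 2's payoffs are: t1 → -6, t2 → -3, t3 → 1, t4 → -5.
The maximum is 1, achieved by t3.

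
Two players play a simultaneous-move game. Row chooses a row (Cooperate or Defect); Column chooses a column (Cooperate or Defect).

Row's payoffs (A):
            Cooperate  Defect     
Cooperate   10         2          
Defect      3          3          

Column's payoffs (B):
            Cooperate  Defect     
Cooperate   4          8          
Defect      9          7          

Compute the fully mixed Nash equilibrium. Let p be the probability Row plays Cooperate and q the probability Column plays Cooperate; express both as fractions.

In a mixed NE each player is indifferent between their pure strategies, so the opponent's mix sets the indifference.
Column indifferent between Cooperate and Defect: p·4 + (1−p)·9 = p·8 + (1−p)·7 ⟹ 9 + (-5)p = 7 + 1p ⟹ p = 1/3.
Row indifferent between Cooperate and Defect: q·10 + (1−q)·2 = q·3 + (1−q)·3 ⟹ 2 + 8q = 3 + 0q ⟹ q = 1/8.

p = 1/3, q = 1/8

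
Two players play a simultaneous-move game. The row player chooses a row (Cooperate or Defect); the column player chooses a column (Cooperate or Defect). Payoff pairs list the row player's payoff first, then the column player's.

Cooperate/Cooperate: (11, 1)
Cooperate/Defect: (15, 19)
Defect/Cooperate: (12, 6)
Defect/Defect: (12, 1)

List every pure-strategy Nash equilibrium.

(Cooperate, Defect) and (Defect, Cooperate)

A profile is a Nash equilibrium when each player is best-responding to the other.
The row player's best responses — vs Cooperate: Defect (payoff 12); vs Defect: Cooperate (payoff 15).
The column player's best responses — vs Cooperate: Defect (payoff 19); vs Defect: Cooperate (payoff 6).
Mutual best responses occur at (Cooperate, Defect) and (Defect, Cooperate); at each, neither player gains by switching.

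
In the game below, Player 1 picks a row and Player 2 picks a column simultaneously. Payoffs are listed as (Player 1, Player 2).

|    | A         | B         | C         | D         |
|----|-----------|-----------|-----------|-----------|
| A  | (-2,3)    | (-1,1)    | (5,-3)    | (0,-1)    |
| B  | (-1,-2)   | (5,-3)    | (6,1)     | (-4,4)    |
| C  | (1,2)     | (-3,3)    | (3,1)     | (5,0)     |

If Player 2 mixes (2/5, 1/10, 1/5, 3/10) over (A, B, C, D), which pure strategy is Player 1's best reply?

Player 1's best reply maximizes expected payoff against the mix.
A: (2/5)·(-2) + (1/10)·(-1) + (1/5)·5 + (3/10)·0 = 1/10
B: (2/5)·(-1) + (1/10)·5 + (1/5)·6 + (3/10)·(-4) = 1/10
C: (2/5)·1 + (1/10)·(-3) + (1/5)·3 + (3/10)·5 = 11/5
Highest expected payoff is 11/5, from C.

C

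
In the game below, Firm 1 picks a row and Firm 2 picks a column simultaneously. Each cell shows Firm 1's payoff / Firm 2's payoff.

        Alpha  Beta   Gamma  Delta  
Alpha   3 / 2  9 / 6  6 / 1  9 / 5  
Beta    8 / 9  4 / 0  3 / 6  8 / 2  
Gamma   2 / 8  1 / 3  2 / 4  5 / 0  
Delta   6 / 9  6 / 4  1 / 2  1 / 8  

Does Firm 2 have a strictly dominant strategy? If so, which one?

A strategy is strictly dominant if it gives Firm 2 a strictly higher payoff than every other strategy, against every choice by the opponent.
Alpha is not dominant: against Alpha, Beta gives 6 > 2.
Beta is not dominant: against Beta, Alpha gives 9 > 0.
Gamma is not dominant: against Alpha, Alpha gives 2 > 1.
Delta is not dominant: against Alpha, Beta gives 6 > 5.
No single strategy is best against every opponent action.

No strictly dominant strategy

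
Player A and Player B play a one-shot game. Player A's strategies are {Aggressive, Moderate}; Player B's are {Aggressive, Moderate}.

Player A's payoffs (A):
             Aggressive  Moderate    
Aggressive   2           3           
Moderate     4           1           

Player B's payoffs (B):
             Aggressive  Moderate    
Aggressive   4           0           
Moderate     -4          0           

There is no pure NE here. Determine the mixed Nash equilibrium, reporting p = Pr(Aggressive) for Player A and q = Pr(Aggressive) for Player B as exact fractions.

Each player's mixing probability is pinned down by making the *other* player indifferent.
Player B indifferent between Aggressive and Moderate: p·4 + (1−p)·(-4) = p·0 + (1−p)·0 ⟹ (-4) + 8p = 0 + 0p ⟹ p = 1/2.
Player A indifferent between Aggressive and Moderate: q·2 + (1−q)·3 = q·4 + (1−q)·1 ⟹ 3 + (-1)q = 1 + 3q ⟹ q = 1/2.

p = 1/2, q = 1/2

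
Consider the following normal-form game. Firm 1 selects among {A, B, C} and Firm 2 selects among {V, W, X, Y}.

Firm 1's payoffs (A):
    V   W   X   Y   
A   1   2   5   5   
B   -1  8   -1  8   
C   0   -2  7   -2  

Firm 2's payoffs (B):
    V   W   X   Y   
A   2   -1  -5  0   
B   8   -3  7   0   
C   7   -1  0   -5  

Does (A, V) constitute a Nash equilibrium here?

Yes

Holding Firm 2 at V: Firm 1 gets 1 from A, versus -1 from B, 0 from C. No profitable deviation for Firm 1.
Holding Firm 1 at A: Firm 2 gets 2 from V, versus -1 from W, -5 from X, 0 from Y. No profitable deviation for Firm 2 either.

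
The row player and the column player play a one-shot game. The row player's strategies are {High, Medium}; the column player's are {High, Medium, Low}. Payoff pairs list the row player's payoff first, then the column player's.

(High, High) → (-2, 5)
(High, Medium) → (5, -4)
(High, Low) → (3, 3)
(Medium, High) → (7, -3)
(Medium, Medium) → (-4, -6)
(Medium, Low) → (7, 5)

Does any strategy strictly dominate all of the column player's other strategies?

Check whether one of the column player's strategies beats all alternatives regardless of what the opponent does.
High is not dominant: against Medium, Low gives 5 > -3.
Medium is not dominant: against High, High gives 5 > -4.
Low is not dominant: against High, High gives 5 > 3.
No single strategy is best against every opponent action.

None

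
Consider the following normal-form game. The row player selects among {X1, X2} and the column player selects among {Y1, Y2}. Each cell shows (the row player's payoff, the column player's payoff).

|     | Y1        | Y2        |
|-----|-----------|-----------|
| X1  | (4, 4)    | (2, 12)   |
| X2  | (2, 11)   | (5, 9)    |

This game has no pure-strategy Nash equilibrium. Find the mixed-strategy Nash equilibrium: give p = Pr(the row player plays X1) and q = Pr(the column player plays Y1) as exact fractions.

Each player's mixing probability is pinned down by making the *other* player indifferent.
The column player indifferent between Y1 and Y2: p·4 + (1−p)·11 = p·12 + (1−p)·9 ⟹ 11 + (-7)p = 9 + 3p ⟹ p = 1/5.
The row player indifferent between X1 and X2: q·4 + (1−q)·2 = q·2 + (1−q)·5 ⟹ 2 + 2q = 5 + (-3)q ⟹ q = 3/5.

p = 1/5, q = 3/5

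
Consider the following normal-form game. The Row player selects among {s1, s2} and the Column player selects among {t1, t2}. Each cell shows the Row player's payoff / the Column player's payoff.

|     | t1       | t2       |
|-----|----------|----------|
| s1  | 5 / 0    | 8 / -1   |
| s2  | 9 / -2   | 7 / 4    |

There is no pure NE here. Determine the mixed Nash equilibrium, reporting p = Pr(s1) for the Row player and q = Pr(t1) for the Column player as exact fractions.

p = 6/7, q = 1/5

In a mixed NE each player is indifferent between their pure strategies, so the opponent's mix sets the indifference.
The Column player indifferent between t1 and t2: p·0 + (1−p)·(-2) = p·(-1) + (1−p)·4 ⟹ (-2) + 2p = 4 + (-5)p ⟹ p = 6/7.
The Row player indifferent between s1 and s2: q·5 + (1−q)·8 = q·9 + (1−q)·7 ⟹ 8 + (-3)q = 7 + 2q ⟹ q = 1/5.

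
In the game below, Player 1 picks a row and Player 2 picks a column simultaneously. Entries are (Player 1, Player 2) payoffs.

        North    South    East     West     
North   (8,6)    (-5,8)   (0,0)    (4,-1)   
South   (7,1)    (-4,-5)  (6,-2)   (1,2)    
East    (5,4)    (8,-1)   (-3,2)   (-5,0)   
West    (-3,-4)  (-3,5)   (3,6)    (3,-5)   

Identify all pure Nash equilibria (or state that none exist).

None

Find each player's best response to every opponent strategy; NE are the intersections.
Player 1's best responses — vs North: North (payoff 8); vs South: East (payoff 8); vs East: South (payoff 6); vs West: North (payoff 4).
Player 2's best responses — vs North: South (payoff 8); vs South: West (payoff 2); vs East: North (payoff 4); vs West: East (payoff 6).
No cell has both players best-responding. For instance, Player 1's best reply to West is North, but against North Player 2 prefers South over West.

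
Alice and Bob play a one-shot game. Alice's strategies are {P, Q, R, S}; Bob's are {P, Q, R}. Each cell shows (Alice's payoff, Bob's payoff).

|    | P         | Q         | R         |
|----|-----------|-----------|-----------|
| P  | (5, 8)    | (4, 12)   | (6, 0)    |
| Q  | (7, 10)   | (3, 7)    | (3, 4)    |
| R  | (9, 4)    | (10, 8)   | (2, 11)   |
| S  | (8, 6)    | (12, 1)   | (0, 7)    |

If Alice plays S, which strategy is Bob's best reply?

With Alice fixed at S, Bob's payoffs are: P → 6, Q → 1, R → 7.
The maximum is 7, achieved by R.

R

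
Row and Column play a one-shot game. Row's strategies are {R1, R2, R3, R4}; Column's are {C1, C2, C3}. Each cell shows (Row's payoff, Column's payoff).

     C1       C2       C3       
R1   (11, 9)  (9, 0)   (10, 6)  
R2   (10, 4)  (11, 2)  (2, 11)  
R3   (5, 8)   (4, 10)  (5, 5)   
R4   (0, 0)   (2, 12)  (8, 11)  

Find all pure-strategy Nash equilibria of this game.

Check mutual best responses: a cell is a NE iff neither player can gain by unilaterally deviating.
Row's best responses — vs C1: R1 (payoff 11); vs C2: R2 (payoff 11); vs C3: R1 (payoff 10).
Column's best responses — vs R1: C1 (payoff 9); vs R2: C3 (payoff 11); vs R3: C2 (payoff 10); vs R4: C2 (payoff 12).
The only mutual best response is (R1, C1); neither player gains by switching there.

(R1, C1)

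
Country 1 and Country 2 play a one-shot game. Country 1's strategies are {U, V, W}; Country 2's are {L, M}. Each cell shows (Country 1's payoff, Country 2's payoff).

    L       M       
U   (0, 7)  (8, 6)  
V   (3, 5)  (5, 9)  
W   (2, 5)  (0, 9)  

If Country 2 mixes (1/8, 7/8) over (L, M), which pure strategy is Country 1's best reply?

Country 1's best reply maximizes expected payoff against the mix.
U: (1/8)·0 + (7/8)·8 = 7
V: (1/8)·3 + (7/8)·5 = 19/4
W: (1/8)·2 + (7/8)·0 = 1/4
Highest expected payoff is 7, from U.

U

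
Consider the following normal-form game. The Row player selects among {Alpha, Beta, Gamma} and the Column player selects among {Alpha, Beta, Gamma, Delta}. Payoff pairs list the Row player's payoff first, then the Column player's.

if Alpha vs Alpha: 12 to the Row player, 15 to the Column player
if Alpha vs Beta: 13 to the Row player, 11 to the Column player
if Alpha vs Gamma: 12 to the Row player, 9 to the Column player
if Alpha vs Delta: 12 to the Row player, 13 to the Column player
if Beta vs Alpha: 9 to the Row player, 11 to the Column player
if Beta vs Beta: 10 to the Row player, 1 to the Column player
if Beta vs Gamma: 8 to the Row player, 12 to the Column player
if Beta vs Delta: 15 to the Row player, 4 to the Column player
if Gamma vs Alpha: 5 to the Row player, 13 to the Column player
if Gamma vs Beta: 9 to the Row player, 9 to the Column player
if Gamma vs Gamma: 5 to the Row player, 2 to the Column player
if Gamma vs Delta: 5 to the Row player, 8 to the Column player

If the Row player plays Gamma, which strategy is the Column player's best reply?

Alpha

With the Row player fixed at Gamma, the Column player's payoffs are: Alpha → 13, Beta → 9, Gamma → 2, Delta → 8.
The maximum is 13, achieved by Alpha.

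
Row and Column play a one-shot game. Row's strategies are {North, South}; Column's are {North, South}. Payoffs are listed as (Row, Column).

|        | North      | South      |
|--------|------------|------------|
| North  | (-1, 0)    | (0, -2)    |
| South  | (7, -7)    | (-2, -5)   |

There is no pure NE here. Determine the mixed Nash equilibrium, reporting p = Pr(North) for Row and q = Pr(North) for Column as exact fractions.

Each player's mixing probability is pinned down by making the *other* player indifferent.
Column indifferent between North and South: p·0 + (1−p)·(-7) = p·(-2) + (1−p)·(-5) ⟹ (-7) + 7p = (-5) + 3p ⟹ p = 1/2.
Row indifferent between North and South: q·(-1) + (1−q)·0 = q·7 + (1−q)·(-2) ⟹ 0 + (-1)q = (-2) + 9q ⟹ q = 1/5.

p = 1/2, q = 1/5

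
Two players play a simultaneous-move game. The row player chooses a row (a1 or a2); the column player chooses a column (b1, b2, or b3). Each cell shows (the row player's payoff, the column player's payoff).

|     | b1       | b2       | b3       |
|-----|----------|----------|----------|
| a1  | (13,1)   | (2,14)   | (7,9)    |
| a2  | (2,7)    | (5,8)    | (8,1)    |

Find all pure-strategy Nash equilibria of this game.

(a2, b2)

A profile is a Nash equilibrium when each player is best-responding to the other.
The row player's best responses — vs b1: a1 (payoff 13); vs b2: a2 (payoff 5); vs b3: a2 (payoff 8).
The column player's best responses — vs a1: b2 (payoff 14); vs a2: b2 (payoff 8).
The only mutual best response is (a2, b2); neither player gains by switching there.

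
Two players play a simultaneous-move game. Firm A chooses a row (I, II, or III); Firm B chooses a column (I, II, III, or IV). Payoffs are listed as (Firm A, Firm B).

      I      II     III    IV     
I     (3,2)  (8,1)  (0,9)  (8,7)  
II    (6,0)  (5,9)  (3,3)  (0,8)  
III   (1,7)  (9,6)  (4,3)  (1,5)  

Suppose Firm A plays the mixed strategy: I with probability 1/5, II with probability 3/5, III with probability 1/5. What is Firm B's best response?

Firm B's best reply maximizes expected payoff against the mix.
I: (1/5)·2 + (3/5)·0 + (1/5)·7 = 9/5
II: (1/5)·1 + (3/5)·9 + (1/5)·6 = 34/5
III: (1/5)·9 + (3/5)·3 + (1/5)·3 = 21/5
IV: (1/5)·7 + (3/5)·8 + (1/5)·5 = 36/5
Highest expected payoff is 36/5, from IV.

IV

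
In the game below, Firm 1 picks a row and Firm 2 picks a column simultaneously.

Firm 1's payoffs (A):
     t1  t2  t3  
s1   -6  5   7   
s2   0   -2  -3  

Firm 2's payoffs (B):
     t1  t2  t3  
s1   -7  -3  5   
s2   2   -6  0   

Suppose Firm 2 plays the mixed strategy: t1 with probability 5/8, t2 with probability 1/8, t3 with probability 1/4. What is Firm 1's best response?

Compute Firm 1's expected payoff from each pure strategy against the given mix.
s1: (5/8)·(-6) + (1/8)·5 + (1/4)·7 = -11/8
s2: (5/8)·0 + (1/8)·(-2) + (1/4)·(-3) = -1
Highest expected payoff is -1, from s2.

s2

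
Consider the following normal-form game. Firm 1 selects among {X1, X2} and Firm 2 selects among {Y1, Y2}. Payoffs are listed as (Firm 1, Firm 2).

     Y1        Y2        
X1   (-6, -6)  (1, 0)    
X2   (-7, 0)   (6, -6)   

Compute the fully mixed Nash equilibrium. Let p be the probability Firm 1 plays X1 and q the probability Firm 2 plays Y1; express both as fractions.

p = 1/2, q = 5/6

In a mixed NE each player is indifferent between their pure strategies, so the opponent's mix sets the indifference.
Firm 2 indifferent between Y1 and Y2: p·(-6) + (1−p)·0 = p·0 + (1−p)·(-6) ⟹ 0 + (-6)p = (-6) + 6p ⟹ p = 1/2.
Firm 1 indifferent between X1 and X2: q·(-6) + (1−q)·1 = q·(-7) + (1−q)·6 ⟹ 1 + (-7)q = 6 + (-13)q ⟹ q = 5/6.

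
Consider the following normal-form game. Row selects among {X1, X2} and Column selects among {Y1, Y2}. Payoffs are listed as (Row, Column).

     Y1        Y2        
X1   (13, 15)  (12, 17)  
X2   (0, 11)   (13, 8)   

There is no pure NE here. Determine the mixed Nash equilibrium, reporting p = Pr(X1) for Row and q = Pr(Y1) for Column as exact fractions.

p = 3/5, q = 1/14

In a mixed NE each player is indifferent between their pure strategies, so the opponent's mix sets the indifference.
Column indifferent between Y1 and Y2: p·15 + (1−p)·11 = p·17 + (1−p)·8 ⟹ 11 + 4p = 8 + 9p ⟹ p = 3/5.
Row indifferent between X1 and X2: q·13 + (1−q)·12 = q·0 + (1−q)·13 ⟹ 12 + 1q = 13 + (-13)q ⟹ q = 1/14.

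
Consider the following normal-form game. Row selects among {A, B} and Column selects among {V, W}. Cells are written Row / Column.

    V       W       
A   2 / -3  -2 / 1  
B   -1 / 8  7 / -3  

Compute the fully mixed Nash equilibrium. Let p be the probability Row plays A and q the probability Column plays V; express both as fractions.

Each player's mixing probability is pinned down by making the *other* player indifferent.
Column indifferent between V and W: p·(-3) + (1−p)·8 = p·1 + (1−p)·(-3) ⟹ 8 + (-11)p = (-3) + 4p ⟹ p = 11/15.
Row indifferent between A and B: q·2 + (1−q)·(-2) = q·(-1) + (1−q)·7 ⟹ (-2) + 4q = 7 + (-8)q ⟹ q = 3/4.

p = 11/15, q = 3/4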